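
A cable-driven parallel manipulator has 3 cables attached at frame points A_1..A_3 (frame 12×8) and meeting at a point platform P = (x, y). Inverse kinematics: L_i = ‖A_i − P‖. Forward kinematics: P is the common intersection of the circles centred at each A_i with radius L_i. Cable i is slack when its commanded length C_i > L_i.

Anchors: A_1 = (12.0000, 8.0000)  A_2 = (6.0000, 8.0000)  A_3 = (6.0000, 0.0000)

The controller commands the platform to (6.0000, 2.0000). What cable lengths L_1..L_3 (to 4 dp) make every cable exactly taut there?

cable 1: Δx=6.0000, Δy=6.0000; L_1 = √(Δx²+Δy²) = 8.4853
cable 2: Δx=0.0000, Δy=6.0000; L_2 = √(Δx²+Δy²) = 6.0000
cable 3: Δx=0.0000, Δy=-2.0000; L_3 = √(Δx²+Δy²) = 2.0000

(8.4853, 6.0000, 2.0000)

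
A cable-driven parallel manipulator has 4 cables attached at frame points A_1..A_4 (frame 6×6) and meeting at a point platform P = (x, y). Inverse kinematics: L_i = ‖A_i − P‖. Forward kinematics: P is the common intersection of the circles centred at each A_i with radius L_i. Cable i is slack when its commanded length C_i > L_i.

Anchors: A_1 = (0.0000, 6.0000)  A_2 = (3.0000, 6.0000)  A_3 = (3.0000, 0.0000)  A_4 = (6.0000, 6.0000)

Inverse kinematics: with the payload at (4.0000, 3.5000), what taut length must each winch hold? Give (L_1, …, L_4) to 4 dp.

(4.7170, 2.6926, 3.6401, 3.2016)

cable 1: Δx=-4.0000, Δy=2.5000; L_1 = √(Δx²+Δy²) = 4.7170
cable 2: Δx=-1.0000, Δy=2.5000; L_2 = √(Δx²+Δy²) = 2.6926
cable 3: Δx=-1.0000, Δy=-3.5000; L_3 = √(Δx²+Δy²) = 3.6401
cable 4: Δx=2.0000, Δy=2.5000; L_4 = √(Δx²+Δy²) = 3.2016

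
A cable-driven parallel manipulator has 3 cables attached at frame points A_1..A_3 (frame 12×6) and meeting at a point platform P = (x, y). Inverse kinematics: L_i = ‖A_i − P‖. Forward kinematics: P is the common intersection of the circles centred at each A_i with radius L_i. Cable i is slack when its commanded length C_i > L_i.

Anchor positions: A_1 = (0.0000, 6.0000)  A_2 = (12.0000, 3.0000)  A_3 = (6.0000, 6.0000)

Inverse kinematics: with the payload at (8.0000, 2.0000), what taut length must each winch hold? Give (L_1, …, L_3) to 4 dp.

(8.9443, 4.1231, 4.4721)

L_1: Δ = A_1−P = (-8.0000, 4.0000) → ‖Δ‖ = √80.0000 = 8.9443
L_2: Δ = A_2−P = (4.0000, 1.0000) → ‖Δ‖ = √17.0000 = 4.1231
L_3: Δ = A_3−P = (-2.0000, 4.0000) → ‖Δ‖ = √20.0000 = 4.4721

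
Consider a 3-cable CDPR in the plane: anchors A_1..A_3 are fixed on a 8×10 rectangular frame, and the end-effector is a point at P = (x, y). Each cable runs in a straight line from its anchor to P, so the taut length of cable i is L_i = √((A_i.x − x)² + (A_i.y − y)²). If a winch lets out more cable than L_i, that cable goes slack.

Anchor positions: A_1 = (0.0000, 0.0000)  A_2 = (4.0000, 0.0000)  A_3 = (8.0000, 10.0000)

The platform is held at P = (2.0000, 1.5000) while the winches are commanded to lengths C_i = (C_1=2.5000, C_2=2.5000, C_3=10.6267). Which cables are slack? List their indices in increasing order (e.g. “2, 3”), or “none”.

3

cable 1: √((-2.0000)²+(-1.5000)²)=2.5000, C_1=2.5000: taut
cable 2: √((2.0000)²+(-1.5000)²)=2.5000, C_2=2.5000: taut
cable 3: √((6.0000)²+(8.5000)²)=10.4043, C_3=10.6267: slack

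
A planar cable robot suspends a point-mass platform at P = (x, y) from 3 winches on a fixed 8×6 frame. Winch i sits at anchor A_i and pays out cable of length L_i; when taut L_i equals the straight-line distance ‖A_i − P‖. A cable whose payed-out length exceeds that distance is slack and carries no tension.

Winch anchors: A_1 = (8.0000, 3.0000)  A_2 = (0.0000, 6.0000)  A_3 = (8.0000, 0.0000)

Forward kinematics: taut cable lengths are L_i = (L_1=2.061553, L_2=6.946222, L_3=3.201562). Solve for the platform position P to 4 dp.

(6.0000, 2.5000)

expand ‖A_i−P‖²=L_i² and subtract eq 1 (c_i ≔ ‖A_i‖²−L_i²)
c_1 = 64.0000+9.0000−4.2500 = 68.7500
eq1−eq2 → [16.0000  -6.0000]·P = 81.0000
eq1−eq3 → [0.0000  6.0000]·P = 15.0000
2×2 solve → P = (6.0000, 2.5000)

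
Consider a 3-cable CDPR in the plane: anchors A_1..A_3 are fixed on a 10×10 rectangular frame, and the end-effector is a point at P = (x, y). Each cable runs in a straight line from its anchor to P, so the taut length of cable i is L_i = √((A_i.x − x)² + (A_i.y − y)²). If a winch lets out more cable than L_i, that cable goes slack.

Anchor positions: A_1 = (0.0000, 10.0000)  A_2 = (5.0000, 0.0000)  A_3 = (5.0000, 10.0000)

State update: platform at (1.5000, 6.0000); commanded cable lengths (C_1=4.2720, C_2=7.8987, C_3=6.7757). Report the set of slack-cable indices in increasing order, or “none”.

cable 1: L_1 = ‖A_1−P‖ = 4.2720;  C_1 = 4.2720 → taut
cable 2: L_2 = ‖A_2−P‖ = 6.9462;  C_2 = 7.8987 → slack
cable 3: L_3 = ‖A_3−P‖ = 5.3151;  C_3 = 6.7757 → slack

2, 3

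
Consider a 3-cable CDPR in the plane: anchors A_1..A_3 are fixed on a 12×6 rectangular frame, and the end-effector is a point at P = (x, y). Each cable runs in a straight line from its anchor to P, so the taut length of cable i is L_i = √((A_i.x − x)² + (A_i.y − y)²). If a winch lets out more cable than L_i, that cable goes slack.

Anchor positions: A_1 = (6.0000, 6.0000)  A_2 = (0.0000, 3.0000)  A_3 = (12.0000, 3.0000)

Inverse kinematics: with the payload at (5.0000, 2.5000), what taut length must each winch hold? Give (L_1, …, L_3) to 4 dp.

(3.6401, 5.0249, 7.0178)

cable 1: Δx=1.0000, Δy=3.5000; L_1 = √(Δx²+Δy²) = 3.6401
cable 2: Δx=-5.0000, Δy=0.5000; L_2 = √(Δx²+Δy²) = 5.0249
cable 3: Δx=7.0000, Δy=0.5000; L_3 = √(Δx²+Δy²) = 7.0178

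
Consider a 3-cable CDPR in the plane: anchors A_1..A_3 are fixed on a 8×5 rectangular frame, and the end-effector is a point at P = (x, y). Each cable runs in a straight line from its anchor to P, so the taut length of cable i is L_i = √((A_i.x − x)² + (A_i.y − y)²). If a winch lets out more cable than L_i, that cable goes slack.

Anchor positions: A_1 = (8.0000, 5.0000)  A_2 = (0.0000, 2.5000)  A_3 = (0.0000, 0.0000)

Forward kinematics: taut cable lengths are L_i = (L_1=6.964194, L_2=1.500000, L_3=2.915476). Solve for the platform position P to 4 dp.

(1.5000, 2.5000)

circle eqns → linear via eq_j − eq_1; set k_j = A_j·A_j − L_j²
k_1 = 64.0000+25.0000−48.5000 = 40.5000
16.0000·x + 5.0000·y = k_1−k_2 = 36.5000
16.0000·x + 10.0000·y = k_1−k_3 = 49.0000
solve first two rows → x=1.5000, y=2.5000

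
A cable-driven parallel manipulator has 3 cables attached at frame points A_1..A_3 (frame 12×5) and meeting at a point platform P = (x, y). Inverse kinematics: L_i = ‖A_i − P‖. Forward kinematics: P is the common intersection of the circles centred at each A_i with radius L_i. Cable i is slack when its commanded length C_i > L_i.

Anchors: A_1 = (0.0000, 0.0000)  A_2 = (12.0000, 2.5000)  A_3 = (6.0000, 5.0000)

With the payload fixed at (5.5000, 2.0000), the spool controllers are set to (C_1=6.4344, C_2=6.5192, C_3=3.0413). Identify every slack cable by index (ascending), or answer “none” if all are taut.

1

cable 1: √((-5.5000)²+(-2.0000)²)=5.8523, C_1=6.4344: slack
cable 2: √((6.5000)²+(0.5000)²)=6.5192, C_2=6.5192: taut
cable 3: √((0.5000)²+(3.0000)²)=3.0414, C_3=3.0413: taut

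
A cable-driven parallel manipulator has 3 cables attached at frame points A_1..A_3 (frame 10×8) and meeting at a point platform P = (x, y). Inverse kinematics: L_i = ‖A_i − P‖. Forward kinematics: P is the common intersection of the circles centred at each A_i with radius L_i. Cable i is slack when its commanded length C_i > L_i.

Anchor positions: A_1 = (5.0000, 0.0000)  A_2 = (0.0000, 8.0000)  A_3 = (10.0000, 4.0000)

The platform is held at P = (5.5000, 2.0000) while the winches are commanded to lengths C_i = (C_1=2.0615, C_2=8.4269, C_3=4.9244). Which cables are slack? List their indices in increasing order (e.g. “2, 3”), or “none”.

cable 1: √((-0.5000)²+(-2.0000)²)=2.0616, C_1=2.0615: taut
cable 2: √((-5.5000)²+(6.0000)²)=8.1394, C_2=8.4269: slack
cable 3: √((4.5000)²+(2.0000)²)=4.9244, C_3=4.9244: taut

2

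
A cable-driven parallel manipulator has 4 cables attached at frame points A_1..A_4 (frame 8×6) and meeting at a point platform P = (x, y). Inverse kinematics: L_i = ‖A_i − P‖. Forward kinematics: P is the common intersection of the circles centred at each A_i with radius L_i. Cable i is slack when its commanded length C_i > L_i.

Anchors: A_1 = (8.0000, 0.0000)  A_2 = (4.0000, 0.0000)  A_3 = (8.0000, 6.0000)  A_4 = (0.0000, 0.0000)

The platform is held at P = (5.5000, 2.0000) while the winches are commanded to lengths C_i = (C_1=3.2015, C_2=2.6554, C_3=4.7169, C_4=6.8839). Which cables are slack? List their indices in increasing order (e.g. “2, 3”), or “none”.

2, 4

cable 1: L_1 = ‖A_1−P‖ = 3.2016;  C_1 = 3.2015 → taut
cable 2: L_2 = ‖A_2−P‖ = 2.5000;  C_2 = 2.6554 → slack
cable 3: L_3 = ‖A_3−P‖ = 4.7170;  C_3 = 4.7169 → taut
cable 4: L_4 = ‖A_4−P‖ = 5.8523;  C_4 = 6.8839 → slack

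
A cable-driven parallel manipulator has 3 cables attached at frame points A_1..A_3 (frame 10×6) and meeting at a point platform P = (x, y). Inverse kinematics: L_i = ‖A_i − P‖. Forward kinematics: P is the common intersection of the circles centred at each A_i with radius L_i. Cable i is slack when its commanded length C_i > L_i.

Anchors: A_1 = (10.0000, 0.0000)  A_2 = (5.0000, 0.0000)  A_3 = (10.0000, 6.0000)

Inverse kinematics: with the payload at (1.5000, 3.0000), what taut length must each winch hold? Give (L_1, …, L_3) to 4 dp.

cable 1: Δx=8.5000, Δy=-3.0000; L_1 = √(Δx²+Δy²) = 9.0139
cable 2: Δx=3.5000, Δy=-3.0000; L_2 = √(Δx²+Δy²) = 4.6098
cable 3: Δx=8.5000, Δy=3.0000; L_3 = √(Δx²+Δy²) = 9.0139

(9.0139, 4.6098, 9.0139)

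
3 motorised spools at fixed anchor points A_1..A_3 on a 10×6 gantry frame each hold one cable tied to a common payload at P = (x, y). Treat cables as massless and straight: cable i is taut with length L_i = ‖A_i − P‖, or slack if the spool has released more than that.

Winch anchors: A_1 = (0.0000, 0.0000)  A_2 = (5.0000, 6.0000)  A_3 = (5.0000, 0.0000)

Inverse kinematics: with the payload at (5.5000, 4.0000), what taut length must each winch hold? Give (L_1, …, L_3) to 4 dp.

(6.8007, 2.0616, 4.0311)

cable 1: Δx=-5.5000, Δy=-4.0000; L_1 = √(Δx²+Δy²) = 6.8007
cable 2: Δx=-0.5000, Δy=2.0000; L_2 = √(Δx²+Δy²) = 2.0616
cable 3: Δx=-0.5000, Δy=-4.0000; L_3 = √(Δx²+Δy²) = 4.0311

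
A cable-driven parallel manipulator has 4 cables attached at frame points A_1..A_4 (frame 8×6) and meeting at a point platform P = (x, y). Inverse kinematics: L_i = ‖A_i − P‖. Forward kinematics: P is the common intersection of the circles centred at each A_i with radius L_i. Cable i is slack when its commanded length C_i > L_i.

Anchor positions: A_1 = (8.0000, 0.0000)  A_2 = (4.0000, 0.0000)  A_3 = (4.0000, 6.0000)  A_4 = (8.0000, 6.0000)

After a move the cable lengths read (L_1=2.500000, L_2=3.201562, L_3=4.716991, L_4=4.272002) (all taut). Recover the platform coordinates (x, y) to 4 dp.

(6.5000, 2.0000)

circle eqns → linear via eq_j − eq_1; set q_j = A_j·A_j − L_j²
q_1 = 64.0000+0.0000−6.2500 = 57.7500
8.0000·x + 0.0000·y = q_1−q_2 = 52.0000
8.0000·x − 12.0000·y = q_1−q_3 = 28.0000
0.0000·x − 12.0000·y = q_1−q_4 = -24.0000
solve first two rows → x=6.5000, y=2.0000
check cable 4: ‖A_4−P‖² = 18.2500 ≈ L_4² = 18.2500 ✓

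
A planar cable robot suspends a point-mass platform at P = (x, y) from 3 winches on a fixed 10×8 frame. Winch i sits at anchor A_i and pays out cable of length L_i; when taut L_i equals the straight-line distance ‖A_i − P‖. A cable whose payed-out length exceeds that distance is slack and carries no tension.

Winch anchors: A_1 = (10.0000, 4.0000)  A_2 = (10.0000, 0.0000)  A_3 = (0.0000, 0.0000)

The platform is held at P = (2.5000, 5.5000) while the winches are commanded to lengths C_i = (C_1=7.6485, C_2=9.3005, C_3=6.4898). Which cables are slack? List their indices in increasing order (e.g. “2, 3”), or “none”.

3

cable 1: √((7.5000)²+(-1.5000)²)=7.6485, C_1=7.6485: taut
cable 2: √((7.5000)²+(-5.5000)²)=9.3005, C_2=9.3005: taut
cable 3: √((-2.5000)²+(-5.5000)²)=6.0415, C_3=6.4898: slack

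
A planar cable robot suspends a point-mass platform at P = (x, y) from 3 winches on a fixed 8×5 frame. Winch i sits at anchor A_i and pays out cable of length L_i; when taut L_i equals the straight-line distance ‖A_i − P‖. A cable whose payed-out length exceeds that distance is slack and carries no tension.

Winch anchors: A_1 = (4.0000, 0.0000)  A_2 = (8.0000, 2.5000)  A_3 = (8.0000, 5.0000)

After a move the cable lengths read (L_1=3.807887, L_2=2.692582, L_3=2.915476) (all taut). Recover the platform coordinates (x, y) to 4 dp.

(5.5000, 3.5000)

expand ‖A_i−P‖²=L_i² and subtract eq 1 (q_i ≔ ‖A_i‖²−L_i²)
q_1 = 16.0000+0.0000−14.5000 = 1.5000
eq1−eq2 → [-8.0000  -5.0000]·P = -61.5000
eq1−eq3 → [-8.0000  -10.0000]·P = -79.0000
2×2 solve → P = (5.5000, 3.5000)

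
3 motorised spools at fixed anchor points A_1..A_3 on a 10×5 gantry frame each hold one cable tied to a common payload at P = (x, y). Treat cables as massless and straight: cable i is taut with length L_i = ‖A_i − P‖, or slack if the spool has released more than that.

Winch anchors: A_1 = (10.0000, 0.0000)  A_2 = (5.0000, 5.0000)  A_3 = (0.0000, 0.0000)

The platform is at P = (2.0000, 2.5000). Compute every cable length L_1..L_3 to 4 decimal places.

L_1: Δ = A_1−P = (8.0000, -2.5000) → ‖Δ‖ = √70.2500 = 8.3815
L_2: Δ = A_2−P = (3.0000, 2.5000) → ‖Δ‖ = √15.2500 = 3.9051
L_3: Δ = A_3−P = (-2.0000, -2.5000) → ‖Δ‖ = √10.2500 = 3.2016

(8.3815, 3.9051, 3.2016)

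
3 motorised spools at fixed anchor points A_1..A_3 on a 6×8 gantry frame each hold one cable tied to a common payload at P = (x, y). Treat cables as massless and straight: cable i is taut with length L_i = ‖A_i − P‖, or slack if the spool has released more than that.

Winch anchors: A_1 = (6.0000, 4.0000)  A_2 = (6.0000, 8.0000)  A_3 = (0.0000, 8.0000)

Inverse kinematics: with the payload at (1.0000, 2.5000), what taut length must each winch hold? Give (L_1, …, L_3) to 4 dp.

cable 1: Δx=5.0000, Δy=1.5000; L_1 = √(Δx²+Δy²) = 5.2202
cable 2: Δx=5.0000, Δy=5.5000; L_2 = √(Δx²+Δy²) = 7.4330
cable 3: Δx=-1.0000, Δy=5.5000; L_3 = √(Δx²+Δy²) = 5.5902

(5.2202, 7.4330, 5.5902)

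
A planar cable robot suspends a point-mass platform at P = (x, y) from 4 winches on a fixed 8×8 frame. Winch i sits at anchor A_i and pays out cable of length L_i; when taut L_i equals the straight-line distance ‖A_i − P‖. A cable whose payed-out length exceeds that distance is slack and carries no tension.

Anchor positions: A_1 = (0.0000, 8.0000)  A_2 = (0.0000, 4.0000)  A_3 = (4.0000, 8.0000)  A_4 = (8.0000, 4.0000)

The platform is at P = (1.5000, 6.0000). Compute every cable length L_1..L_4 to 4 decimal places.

L_1 = √((0.0000−1.5000)² + (8.0000−6.0000)²) = 2.5000
L_2 = √((0.0000−1.5000)² + (4.0000−6.0000)²) = 2.5000
L_3 = √((4.0000−1.5000)² + (8.0000−6.0000)²) = 3.2016
L_4 = √((8.0000−1.5000)² + (4.0000−6.0000)²) = 6.8007

(2.5000, 2.5000, 3.2016, 6.8007)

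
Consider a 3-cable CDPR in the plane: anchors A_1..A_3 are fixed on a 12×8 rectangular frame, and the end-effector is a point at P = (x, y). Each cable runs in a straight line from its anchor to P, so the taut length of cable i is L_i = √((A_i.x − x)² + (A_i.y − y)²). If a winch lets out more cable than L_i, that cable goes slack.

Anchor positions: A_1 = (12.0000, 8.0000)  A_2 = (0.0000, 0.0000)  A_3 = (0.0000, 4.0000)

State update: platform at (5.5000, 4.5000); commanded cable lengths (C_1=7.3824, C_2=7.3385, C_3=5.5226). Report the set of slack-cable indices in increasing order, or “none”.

2

cable 1: √((6.5000)²+(3.5000)²)=7.3824, C_1=7.3824: taut
cable 2: √((-5.5000)²+(-4.5000)²)=7.1063, C_2=7.3385: slack
cable 3: √((-5.5000)²+(-0.5000)²)=5.5227, C_3=5.5226: taut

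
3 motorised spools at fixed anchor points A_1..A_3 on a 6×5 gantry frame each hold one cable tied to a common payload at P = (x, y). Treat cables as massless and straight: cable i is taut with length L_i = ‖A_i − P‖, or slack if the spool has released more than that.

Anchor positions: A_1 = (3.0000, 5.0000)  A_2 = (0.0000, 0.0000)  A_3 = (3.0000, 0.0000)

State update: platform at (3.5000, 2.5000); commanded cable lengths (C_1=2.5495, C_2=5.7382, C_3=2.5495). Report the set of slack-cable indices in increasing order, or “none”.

cable 1: √((-0.5000)²+(2.5000)²)=2.5495, C_1=2.5495: taut
cable 2: √((-3.5000)²+(-2.5000)²)=4.3012, C_2=5.7382: slack
cable 3: √((-0.5000)²+(-2.5000)²)=2.5495, C_3=2.5495: taut

2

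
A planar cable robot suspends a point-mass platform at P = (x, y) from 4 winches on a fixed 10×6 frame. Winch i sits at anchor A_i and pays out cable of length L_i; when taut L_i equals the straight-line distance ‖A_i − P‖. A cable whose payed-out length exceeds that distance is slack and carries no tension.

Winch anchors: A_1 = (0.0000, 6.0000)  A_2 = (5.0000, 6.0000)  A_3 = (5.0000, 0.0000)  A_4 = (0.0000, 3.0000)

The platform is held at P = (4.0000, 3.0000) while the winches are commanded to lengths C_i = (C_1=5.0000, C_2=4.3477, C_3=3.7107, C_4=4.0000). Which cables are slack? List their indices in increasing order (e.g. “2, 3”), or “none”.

cable 1: L_1 = ‖A_1−P‖ = 5.0000;  C_1 = 5.0000 → taut
cable 2: L_2 = ‖A_2−P‖ = 3.1623;  C_2 = 4.3477 → slack
cable 3: L_3 = ‖A_3−P‖ = 3.1623;  C_3 = 3.7107 → slack
cable 4: L_4 = ‖A_4−P‖ = 4.0000;  C_4 = 4.0000 → taut

2, 3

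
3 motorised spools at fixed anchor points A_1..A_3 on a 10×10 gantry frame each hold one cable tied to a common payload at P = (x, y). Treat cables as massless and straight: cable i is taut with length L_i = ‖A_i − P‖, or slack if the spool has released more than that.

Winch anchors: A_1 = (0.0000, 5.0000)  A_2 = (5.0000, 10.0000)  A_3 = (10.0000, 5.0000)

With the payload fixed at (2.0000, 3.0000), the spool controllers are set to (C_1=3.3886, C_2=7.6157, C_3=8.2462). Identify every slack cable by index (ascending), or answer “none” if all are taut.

cable 1: L_1 = ‖A_1−P‖ = 2.8284;  C_1 = 3.3886 → slack
cable 2: L_2 = ‖A_2−P‖ = 7.6158;  C_2 = 7.6157 → taut
cable 3: L_3 = ‖A_3−P‖ = 8.2462;  C_3 = 8.2462 → taut

1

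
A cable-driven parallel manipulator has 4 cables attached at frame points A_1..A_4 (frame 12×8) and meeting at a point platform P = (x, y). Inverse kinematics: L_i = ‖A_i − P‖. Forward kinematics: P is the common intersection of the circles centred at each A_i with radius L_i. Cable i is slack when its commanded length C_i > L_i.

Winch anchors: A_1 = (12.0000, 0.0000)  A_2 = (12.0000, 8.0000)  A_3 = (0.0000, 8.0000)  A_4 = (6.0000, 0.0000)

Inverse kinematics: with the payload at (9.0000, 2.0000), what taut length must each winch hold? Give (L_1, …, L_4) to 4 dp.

(3.6056, 6.7082, 10.8167, 3.6056)

L_1: Δ = A_1−P = (3.0000, -2.0000) → ‖Δ‖ = √13.0000 = 3.6056
L_2: Δ = A_2−P = (3.0000, 6.0000) → ‖Δ‖ = √45.0000 = 6.7082
L_3: Δ = A_3−P = (-9.0000, 6.0000) → ‖Δ‖ = √117.0000 = 10.8167
L_4: Δ = A_4−P = (-3.0000, -2.0000) → ‖Δ‖ = √13.0000 = 3.6056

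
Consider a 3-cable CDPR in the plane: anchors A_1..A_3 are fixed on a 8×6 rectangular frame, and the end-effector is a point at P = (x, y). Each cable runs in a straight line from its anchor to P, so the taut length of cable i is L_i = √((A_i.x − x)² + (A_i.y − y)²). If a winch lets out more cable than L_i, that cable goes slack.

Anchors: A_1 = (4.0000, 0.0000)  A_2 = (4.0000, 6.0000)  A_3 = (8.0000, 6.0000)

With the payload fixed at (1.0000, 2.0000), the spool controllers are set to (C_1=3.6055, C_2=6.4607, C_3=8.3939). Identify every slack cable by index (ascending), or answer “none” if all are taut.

i=1: geometric 3.6056 vs commanded 3.6055 ⇒ taut
i=2: geometric 5.0000 vs commanded 6.4607 ⇒ slack
i=3: geometric 8.0623 vs commanded 8.3939 ⇒ slack

2, 3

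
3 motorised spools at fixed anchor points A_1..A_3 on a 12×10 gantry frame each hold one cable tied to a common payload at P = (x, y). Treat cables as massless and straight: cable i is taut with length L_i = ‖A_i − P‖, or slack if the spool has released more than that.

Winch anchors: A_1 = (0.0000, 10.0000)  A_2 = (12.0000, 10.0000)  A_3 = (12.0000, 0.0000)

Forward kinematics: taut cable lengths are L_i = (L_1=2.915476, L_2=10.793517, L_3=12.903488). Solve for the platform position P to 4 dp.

expand ‖A_i−P‖²=L_i² and subtract eq 1 (k_i ≔ ‖A_i‖²−L_i²)
k_1 = 0.0000+100.0000−8.5000 = 91.5000
eq1−eq2 → [-24.0000  0.0000]·P = -36.0000
eq1−eq3 → [-24.0000  20.0000]·P = 114.0000
2×2 solve → P = (1.5000, 7.5000)

(1.5000, 7.5000)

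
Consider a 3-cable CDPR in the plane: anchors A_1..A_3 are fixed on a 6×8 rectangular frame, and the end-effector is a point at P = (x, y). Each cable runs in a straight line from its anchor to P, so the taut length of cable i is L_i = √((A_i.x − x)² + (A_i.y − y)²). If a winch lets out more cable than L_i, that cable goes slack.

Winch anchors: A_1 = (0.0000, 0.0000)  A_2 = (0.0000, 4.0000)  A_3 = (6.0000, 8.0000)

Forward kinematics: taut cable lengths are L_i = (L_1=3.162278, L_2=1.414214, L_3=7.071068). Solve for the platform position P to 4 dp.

expand ‖A_i−P‖²=L_i² and subtract eq 1 (c_i ≔ ‖A_i‖²−L_i²)
c_1 = 0.0000+0.0000−10.0000 = -10.0000
eq1−eq2 → [0.0000  -8.0000]·P = -24.0000
eq1−eq3 → [-12.0000  -16.0000]·P = -60.0000
2×2 solve → P = (1.0000, 3.0000)

(1.0000, 3.0000)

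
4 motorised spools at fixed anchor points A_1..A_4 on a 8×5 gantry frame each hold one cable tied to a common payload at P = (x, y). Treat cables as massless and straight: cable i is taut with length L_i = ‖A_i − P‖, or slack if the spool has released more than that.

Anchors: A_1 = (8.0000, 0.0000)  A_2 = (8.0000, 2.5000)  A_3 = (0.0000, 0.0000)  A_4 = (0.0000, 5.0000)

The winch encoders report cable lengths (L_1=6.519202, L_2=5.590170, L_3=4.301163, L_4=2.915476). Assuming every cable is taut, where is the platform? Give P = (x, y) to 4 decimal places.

(2.5000, 3.5000)

circle eqns → linear via eq_j − eq_1; set q_j = A_j·A_j − L_j²
q_1 = 64.0000+0.0000−42.5000 = 21.5000
0.0000·x − 5.0000·y = q_1−q_2 = -17.5000
16.0000·x + 0.0000·y = q_1−q_3 = 40.0000
16.0000·x − 10.0000·y = q_1−q_4 = 5.0000
solve first two rows → x=2.5000, y=3.5000
check cable 4: ‖A_4−P‖² = 8.5000 ≈ L_4² = 8.5000 ✓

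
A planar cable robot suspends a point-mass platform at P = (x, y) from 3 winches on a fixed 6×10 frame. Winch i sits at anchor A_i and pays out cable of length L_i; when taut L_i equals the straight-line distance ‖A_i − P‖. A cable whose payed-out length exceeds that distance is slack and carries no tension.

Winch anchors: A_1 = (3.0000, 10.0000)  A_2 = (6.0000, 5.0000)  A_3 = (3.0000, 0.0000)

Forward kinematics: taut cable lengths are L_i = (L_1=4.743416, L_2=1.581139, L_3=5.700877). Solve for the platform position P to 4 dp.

each cable: (A_i−P)·(A_i−P) = L_i²; let c_i = ‖A_i‖²−L_i²
c_1 = 9.0000+100.0000−22.5000 = 86.5000
row 1: -6.0000x + 10.0000y = 28.0000  (c_2=58.5000)
row 2: 0.0000x + 20.0000y = 110.0000  (c_3=-23.5000)
Cramer on rows 1–2 → x = 4.5000, y = 5.5000

(4.5000, 5.5000)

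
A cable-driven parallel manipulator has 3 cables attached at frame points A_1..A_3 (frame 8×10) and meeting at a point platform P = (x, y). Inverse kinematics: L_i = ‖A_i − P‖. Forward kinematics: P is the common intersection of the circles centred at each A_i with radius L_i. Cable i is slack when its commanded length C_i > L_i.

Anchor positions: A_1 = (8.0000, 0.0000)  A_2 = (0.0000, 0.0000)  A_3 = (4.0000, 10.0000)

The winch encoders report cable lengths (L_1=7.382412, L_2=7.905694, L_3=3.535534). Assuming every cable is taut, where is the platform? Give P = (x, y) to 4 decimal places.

expand ‖A_i−P‖²=L_i² and subtract eq 1 (q_i ≔ ‖A_i‖²−L_i²)
q_1 = 64.0000+0.0000−54.5000 = 9.5000
eq1−eq2 → [16.0000  0.0000]·P = 72.0000
eq1−eq3 → [8.0000  -20.0000]·P = -94.0000
2×2 solve → P = (4.5000, 6.5000)

(4.5000, 6.5000)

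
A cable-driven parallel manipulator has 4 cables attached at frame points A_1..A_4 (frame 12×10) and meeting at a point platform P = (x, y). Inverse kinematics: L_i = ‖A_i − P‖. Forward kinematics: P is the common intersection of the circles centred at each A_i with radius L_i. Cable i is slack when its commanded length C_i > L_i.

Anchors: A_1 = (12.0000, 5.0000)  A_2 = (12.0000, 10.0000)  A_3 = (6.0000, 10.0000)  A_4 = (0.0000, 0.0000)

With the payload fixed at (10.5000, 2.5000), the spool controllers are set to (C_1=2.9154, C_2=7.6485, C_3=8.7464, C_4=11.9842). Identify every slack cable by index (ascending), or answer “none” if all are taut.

cable 1: L_1 = ‖A_1−P‖ = 2.9155;  C_1 = 2.9154 → taut
cable 2: L_2 = ‖A_2−P‖ = 7.6485;  C_2 = 7.6485 → taut
cable 3: L_3 = ‖A_3−P‖ = 8.7464;  C_3 = 8.7464 → taut
cable 4: L_4 = ‖A_4−P‖ = 10.7935;  C_4 = 11.9842 → slack

4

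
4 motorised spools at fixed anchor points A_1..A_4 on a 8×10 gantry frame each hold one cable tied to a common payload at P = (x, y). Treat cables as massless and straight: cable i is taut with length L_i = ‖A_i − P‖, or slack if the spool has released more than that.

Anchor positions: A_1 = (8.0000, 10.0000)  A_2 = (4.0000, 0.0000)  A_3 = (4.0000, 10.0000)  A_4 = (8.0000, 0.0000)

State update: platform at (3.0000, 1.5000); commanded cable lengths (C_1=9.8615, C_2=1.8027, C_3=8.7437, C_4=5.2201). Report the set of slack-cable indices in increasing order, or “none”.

3

cable 1: √((5.0000)²+(8.5000)²)=9.8615, C_1=9.8615: taut
cable 2: √((1.0000)²+(-1.5000)²)=1.8028, C_2=1.8027: taut
cable 3: √((1.0000)²+(8.5000)²)=8.5586, C_3=8.7437: slack
cable 4: √((5.0000)²+(-1.5000)²)=5.2202, C_4=5.2201: taut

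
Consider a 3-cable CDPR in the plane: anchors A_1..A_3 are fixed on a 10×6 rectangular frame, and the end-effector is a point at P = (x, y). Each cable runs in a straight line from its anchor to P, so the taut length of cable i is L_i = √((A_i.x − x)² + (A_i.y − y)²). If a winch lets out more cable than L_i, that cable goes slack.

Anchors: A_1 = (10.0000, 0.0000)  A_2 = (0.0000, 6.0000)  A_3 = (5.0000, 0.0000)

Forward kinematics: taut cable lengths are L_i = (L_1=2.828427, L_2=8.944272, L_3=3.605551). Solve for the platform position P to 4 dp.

expand ‖A_i−P‖²=L_i² and subtract eq 1 (c_i ≔ ‖A_i‖²−L_i²)
c_1 = 100.0000+0.0000−8.0000 = 92.0000
eq1−eq2 → [20.0000  -12.0000]·P = 136.0000
eq1−eq3 → [10.0000  0.0000]·P = 80.0000
2×2 solve → P = (8.0000, 2.0000)

(8.0000, 2.0000)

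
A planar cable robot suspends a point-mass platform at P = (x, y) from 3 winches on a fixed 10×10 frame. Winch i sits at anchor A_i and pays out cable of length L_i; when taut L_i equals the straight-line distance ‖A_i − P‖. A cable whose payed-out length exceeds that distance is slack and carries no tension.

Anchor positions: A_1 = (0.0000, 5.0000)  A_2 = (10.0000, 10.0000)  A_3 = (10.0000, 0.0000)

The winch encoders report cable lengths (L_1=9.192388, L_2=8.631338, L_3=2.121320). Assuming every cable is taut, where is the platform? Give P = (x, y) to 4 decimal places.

expand ‖A_i−P‖²=L_i² and subtract eq 1 (q_i ≔ ‖A_i‖²−L_i²)
q_1 = 0.0000+25.0000−84.5000 = -59.5000
eq1−eq2 → [-20.0000  -10.0000]·P = -185.0000
eq1−eq3 → [-20.0000  10.0000]·P = -155.0000
2×2 solve → P = (8.5000, 1.5000)

(8.5000, 1.5000)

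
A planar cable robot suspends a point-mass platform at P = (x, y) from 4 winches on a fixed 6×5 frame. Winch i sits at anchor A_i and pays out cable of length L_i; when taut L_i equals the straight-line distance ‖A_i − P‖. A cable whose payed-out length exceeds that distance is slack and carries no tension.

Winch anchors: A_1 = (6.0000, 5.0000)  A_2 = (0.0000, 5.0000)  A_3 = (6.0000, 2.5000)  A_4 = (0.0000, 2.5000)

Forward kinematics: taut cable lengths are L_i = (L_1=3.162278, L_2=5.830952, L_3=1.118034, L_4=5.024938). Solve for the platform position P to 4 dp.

expand ‖A_i−P‖²=L_i² and subtract eq 1 (q_i ≔ ‖A_i‖²−L_i²)
q_1 = 36.0000+25.0000−10.0000 = 51.0000
eq1−eq2 → [12.0000  0.0000]·P = 60.0000
eq1−eq3 → [0.0000  5.0000]·P = 10.0000
eq1−eq4 → [12.0000  5.0000]·P = 70.0000
2×2 solve → P = (5.0000, 2.0000)
check cable 4: ‖A_4−P‖² = 25.2500 ≈ L_4² = 25.2500 ✓

(5.0000, 2.0000)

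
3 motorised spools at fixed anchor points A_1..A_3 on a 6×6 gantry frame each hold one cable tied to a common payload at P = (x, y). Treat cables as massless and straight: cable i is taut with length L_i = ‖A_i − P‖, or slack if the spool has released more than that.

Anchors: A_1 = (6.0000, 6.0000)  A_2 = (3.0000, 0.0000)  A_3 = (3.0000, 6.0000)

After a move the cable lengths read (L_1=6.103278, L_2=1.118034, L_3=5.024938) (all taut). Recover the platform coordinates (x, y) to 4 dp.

each cable: (A_i−P)·(A_i−P) = L_i²; let q_i = ‖A_i‖²−L_i²
q_1 = 36.0000+36.0000−37.2500 = 34.7500
row 1: 6.0000x + 12.0000y = 27.0000  (q_2=7.7500)
row 2: 6.0000x + 0.0000y = 15.0000  (q_3=19.7500)
Cramer on rows 1–2 → x = 2.5000, y = 1.0000

(2.5000, 1.0000)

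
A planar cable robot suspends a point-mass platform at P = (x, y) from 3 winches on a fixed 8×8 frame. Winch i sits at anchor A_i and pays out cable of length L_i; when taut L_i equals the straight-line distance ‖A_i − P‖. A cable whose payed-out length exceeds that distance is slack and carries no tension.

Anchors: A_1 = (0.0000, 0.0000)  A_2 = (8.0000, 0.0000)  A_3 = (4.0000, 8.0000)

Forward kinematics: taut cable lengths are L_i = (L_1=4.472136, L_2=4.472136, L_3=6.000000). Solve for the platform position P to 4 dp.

(4.0000, 2.0000)

each cable: (A_i−P)·(A_i−P) = L_i²; let k_i = ‖A_i‖²−L_i²
k_1 = 0.0000+0.0000−20.0000 = -20.0000
row 1: -16.0000x + 0.0000y = -64.0000  (k_2=44.0000)
row 2: -8.0000x − 16.0000y = -64.0000  (k_3=44.0000)
Cramer on rows 1–2 → x = 4.0000, y = 2.0000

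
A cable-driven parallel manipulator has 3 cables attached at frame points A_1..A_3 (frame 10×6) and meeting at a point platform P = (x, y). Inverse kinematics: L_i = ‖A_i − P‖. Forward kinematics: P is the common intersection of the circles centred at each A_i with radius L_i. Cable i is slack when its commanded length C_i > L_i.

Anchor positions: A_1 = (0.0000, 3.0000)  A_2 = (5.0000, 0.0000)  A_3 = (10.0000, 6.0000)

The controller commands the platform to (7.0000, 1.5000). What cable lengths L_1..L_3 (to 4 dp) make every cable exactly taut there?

(7.1589, 2.5000, 5.4083)

cable 1: Δx=-7.0000, Δy=1.5000; L_1 = √(Δx²+Δy²) = 7.1589
cable 2: Δx=-2.0000, Δy=-1.5000; L_2 = √(Δx²+Δy²) = 2.5000
cable 3: Δx=3.0000, Δy=4.5000; L_3 = √(Δx²+Δy²) = 5.4083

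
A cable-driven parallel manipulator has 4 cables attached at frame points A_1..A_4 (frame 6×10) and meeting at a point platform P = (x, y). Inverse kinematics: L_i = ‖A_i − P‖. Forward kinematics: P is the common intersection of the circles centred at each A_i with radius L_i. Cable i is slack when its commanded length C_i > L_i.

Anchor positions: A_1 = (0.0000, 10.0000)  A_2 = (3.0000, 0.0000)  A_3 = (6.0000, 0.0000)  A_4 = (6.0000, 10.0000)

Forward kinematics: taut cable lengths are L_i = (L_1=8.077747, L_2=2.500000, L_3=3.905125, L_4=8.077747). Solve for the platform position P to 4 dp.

expand ‖A_i−P‖²=L_i² and subtract eq 1 (k_i ≔ ‖A_i‖²−L_i²)
k_1 = 0.0000+100.0000−65.2500 = 34.7500
eq1−eq2 → [-6.0000  20.0000]·P = 32.0000
eq1−eq3 → [-12.0000  20.0000]·P = 14.0000
eq1−eq4 → [-12.0000  0.0000]·P = -36.0000
2×2 solve → P = (3.0000, 2.5000)
check cable 4: ‖A_4−P‖² = 65.2500 ≈ L_4² = 65.2500 ✓

(3.0000, 2.5000)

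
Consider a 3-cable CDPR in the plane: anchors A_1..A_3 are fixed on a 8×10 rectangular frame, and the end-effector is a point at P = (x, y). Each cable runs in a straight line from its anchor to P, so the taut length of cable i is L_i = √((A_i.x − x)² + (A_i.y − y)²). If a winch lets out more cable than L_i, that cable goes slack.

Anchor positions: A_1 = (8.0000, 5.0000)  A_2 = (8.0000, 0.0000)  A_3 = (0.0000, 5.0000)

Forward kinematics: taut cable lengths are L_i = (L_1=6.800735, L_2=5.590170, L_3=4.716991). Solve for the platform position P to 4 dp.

(2.5000, 1.0000)

each cable: (A_i−P)·(A_i−P) = L_i²; let c_i = ‖A_i‖²−L_i²
c_1 = 64.0000+25.0000−46.2500 = 42.7500
row 1: 0.0000x + 10.0000y = 10.0000  (c_2=32.7500)
row 2: 16.0000x + 0.0000y = 40.0000  (c_3=2.7500)
Cramer on rows 1–2 → x = 2.5000, y = 1.0000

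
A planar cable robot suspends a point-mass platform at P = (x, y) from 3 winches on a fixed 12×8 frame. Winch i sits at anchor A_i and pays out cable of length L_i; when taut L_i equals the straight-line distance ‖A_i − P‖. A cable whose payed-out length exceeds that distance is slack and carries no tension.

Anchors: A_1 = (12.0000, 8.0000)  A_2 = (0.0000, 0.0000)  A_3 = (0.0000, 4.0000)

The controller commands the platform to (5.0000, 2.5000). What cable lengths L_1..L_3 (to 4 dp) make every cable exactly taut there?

(8.9022, 5.5902, 5.2202)

L_1: Δ = A_1−P = (7.0000, 5.5000) → ‖Δ‖ = √79.2500 = 8.9022
L_2: Δ = A_2−P = (-5.0000, -2.5000) → ‖Δ‖ = √31.2500 = 5.5902
L_3: Δ = A_3−P = (-5.0000, 1.5000) → ‖Δ‖ = √27.2500 = 5.2202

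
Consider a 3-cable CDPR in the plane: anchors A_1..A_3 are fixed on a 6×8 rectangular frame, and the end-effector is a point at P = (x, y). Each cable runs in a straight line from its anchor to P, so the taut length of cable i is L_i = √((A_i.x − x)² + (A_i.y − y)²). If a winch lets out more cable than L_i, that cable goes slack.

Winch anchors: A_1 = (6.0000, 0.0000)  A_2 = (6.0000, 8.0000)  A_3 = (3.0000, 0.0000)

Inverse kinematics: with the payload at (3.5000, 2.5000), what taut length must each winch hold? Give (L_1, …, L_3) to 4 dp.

L_1 = √((6.0000−3.5000)² + (0.0000−2.5000)²) = 3.5355
L_2 = √((6.0000−3.5000)² + (8.0000−2.5000)²) = 6.0415
L_3 = √((3.0000−3.5000)² + (0.0000−2.5000)²) = 2.5495

(3.5355, 6.0415, 2.5495)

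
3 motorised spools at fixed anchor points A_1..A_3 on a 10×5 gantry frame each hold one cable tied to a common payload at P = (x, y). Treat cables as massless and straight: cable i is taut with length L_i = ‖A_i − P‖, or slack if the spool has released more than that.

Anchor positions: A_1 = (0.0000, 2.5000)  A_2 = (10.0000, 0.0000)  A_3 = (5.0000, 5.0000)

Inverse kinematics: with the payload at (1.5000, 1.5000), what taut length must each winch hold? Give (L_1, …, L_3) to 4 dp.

(1.8028, 8.6313, 4.9497)

cable 1: Δx=-1.5000, Δy=1.0000; L_1 = √(Δx²+Δy²) = 1.8028
cable 2: Δx=8.5000, Δy=-1.5000; L_2 = √(Δx²+Δy²) = 8.6313
cable 3: Δx=3.5000, Δy=3.5000; L_3 = √(Δx²+Δy²) = 4.9497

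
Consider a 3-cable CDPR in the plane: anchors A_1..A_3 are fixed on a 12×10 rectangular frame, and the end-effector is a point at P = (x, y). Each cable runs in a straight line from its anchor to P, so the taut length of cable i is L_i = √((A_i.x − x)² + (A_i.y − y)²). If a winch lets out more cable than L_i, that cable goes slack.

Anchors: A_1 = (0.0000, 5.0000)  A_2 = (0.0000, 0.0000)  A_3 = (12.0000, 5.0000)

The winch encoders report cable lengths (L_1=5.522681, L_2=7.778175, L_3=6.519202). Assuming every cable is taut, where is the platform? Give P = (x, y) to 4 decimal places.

expand ‖A_i−P‖²=L_i² and subtract eq 1 (q_i ≔ ‖A_i‖²−L_i²)
q_1 = 0.0000+25.0000−30.5000 = -5.5000
eq1−eq2 → [0.0000  10.0000]·P = 55.0000
eq1−eq3 → [-24.0000  0.0000]·P = -132.0000
2×2 solve → P = (5.5000, 5.5000)

(5.5000, 5.5000)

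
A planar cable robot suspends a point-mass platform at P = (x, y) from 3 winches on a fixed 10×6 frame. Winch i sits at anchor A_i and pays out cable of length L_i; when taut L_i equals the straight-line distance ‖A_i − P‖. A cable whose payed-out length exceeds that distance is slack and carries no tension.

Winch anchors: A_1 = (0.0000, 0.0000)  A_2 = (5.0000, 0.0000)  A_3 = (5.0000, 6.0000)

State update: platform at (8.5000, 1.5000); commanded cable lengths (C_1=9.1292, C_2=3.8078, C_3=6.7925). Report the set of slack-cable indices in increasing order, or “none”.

cable 1: √((-8.5000)²+(-1.5000)²)=8.6313, C_1=9.1292: slack
cable 2: √((-3.5000)²+(-1.5000)²)=3.8079, C_2=3.8078: taut
cable 3: √((-3.5000)²+(4.5000)²)=5.7009, C_3=6.7925: slack

1, 3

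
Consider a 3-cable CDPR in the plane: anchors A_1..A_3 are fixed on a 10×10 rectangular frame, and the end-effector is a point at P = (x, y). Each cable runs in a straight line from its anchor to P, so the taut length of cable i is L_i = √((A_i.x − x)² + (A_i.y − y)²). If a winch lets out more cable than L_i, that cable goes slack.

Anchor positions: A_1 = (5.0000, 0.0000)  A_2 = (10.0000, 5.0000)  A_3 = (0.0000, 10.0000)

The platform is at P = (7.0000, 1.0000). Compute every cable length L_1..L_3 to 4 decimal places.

cable 1: Δx=-2.0000, Δy=-1.0000; L_1 = √(Δx²+Δy²) = 2.2361
cable 2: Δx=3.0000, Δy=4.0000; L_2 = √(Δx²+Δy²) = 5.0000
cable 3: Δx=-7.0000, Δy=9.0000; L_3 = √(Δx²+Δy²) = 11.4018

(2.2361, 5.0000, 11.4018)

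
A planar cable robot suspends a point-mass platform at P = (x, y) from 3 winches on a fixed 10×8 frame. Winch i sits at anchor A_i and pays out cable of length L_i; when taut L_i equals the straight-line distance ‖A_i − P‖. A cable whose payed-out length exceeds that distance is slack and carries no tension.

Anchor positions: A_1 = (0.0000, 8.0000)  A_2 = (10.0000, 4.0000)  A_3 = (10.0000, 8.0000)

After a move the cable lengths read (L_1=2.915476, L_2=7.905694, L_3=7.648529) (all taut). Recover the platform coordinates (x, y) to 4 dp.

expand ‖A_i−P‖²=L_i² and subtract eq 1 (c_i ≔ ‖A_i‖²−L_i²)
c_1 = 0.0000+64.0000−8.5000 = 55.5000
eq1−eq2 → [-20.0000  8.0000]·P = 2.0000
eq1−eq3 → [-20.0000  0.0000]·P = -50.0000
2×2 solve → P = (2.5000, 6.5000)

(2.5000, 6.5000)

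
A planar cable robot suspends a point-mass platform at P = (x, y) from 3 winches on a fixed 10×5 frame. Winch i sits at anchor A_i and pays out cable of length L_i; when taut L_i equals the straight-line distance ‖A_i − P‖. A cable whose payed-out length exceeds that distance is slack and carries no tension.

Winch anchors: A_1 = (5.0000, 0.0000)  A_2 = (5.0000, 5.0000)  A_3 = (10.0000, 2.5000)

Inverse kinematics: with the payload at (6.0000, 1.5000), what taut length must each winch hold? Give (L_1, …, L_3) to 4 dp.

(1.8028, 3.6401, 4.1231)

L_1: Δ = A_1−P = (-1.0000, -1.5000) → ‖Δ‖ = √3.2500 = 1.8028
L_2: Δ = A_2−P = (-1.0000, 3.5000) → ‖Δ‖ = √13.2500 = 3.6401
L_3: Δ = A_3−P = (4.0000, 1.0000) → ‖Δ‖ = √17.0000 = 4.1231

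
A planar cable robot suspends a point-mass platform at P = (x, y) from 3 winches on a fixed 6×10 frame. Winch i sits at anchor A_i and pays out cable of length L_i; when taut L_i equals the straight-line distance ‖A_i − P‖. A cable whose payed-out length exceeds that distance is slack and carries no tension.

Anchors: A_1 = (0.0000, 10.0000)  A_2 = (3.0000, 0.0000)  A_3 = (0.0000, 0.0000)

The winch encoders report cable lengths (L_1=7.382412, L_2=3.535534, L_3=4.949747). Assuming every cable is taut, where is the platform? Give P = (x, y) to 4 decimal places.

(3.5000, 3.5000)

circle eqns → linear via eq_j − eq_1; set q_j = A_j·A_j − L_j²
q_1 = 0.0000+100.0000−54.5000 = 45.5000
-6.0000·x + 20.0000·y = q_1−q_2 = 49.0000
0.0000·x + 20.0000·y = q_1−q_3 = 70.0000
solve first two rows → x=3.5000, y=3.5000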